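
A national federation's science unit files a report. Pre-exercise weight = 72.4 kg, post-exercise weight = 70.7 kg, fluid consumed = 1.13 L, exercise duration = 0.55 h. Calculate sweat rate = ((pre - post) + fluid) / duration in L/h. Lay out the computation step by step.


Weight loss = 72.4 - 70.7 = 1.7 kg (approx L)
Total sweat = 1.7 + 1.13 = 2.83 L
Sweat rate = 2.83 / 0.55 = 5.145 L/h

5.145 L/h


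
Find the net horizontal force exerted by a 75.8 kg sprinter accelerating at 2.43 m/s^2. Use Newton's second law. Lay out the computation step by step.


Newton's second law: F = m * a
F = 75.8 * 2.43 = 184.19 N

184.19 N


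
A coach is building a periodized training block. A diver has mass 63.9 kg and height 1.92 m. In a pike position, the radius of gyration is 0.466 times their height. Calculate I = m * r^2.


r = 0.466 * 1.92 = 0.89472 m
I = m * r^2 = 63.9 * 0.800524 = 51.153 kg*m^2

51.153 kg*m^2


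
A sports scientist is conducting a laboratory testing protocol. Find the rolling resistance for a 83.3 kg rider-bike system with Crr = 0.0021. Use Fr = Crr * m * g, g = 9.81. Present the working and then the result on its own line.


m * g = 83.3 * 9.81 = 817.173 N
Fr = 0.0021 * 817.173 = 1.716 N

1.716 N


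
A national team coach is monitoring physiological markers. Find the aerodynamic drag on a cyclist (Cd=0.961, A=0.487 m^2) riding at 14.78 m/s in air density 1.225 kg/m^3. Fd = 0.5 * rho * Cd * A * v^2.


Fd = 0.5 * 1.225 * 0.961 * 0.487 * 14.78^2
= 0.5 * 1.225 * 0.961 * 0.487 * 218.4484
= 62.619 N

62.619 N


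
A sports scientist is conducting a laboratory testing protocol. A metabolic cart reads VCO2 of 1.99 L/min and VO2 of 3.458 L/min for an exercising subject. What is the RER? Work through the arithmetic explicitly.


RER = VCO2 / VO2 = 1.99 / 3.458 = 0.5755

0.5755


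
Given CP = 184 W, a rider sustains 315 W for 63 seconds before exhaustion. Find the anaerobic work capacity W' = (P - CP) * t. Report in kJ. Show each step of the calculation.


Excess power = 315 - 184 = 131 W
Work above CP = 131 * 63 = 8253 J
W' = 8.253 kJ

8.253 kJ


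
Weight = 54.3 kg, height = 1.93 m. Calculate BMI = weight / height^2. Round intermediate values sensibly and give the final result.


height^2 = 1.93^2 = 3.7249
BMI = 54.3 / 3.7249 = 14.58 kg/m^2

14.58 kg/m^2


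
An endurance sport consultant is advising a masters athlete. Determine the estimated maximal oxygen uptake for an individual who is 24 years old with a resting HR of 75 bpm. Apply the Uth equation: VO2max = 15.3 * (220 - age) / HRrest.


HRmax = 220 - 24 = 196
VO2max = 15.3 * (196 / 75)
= 15.3 * 2.6133
= 39.98 mL/kg/min

39.98 mL/kg/min


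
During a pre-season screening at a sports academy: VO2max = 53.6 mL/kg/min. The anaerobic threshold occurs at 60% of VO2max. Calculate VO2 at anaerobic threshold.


AT fraction = 60 / 100 = 0.6
AT VO2 = 53.6 * 0.6
= 32.16 mL/kg/min

32.16 mL/kg/min


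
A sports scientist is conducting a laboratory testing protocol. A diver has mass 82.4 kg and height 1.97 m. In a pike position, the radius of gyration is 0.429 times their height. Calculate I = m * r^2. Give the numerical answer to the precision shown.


r = 0.429 * 1.97 = 0.84513 m
I = m * r^2 = 82.4 * 0.714245 = 58.854 kg*m^2

58.854 kg*m^2


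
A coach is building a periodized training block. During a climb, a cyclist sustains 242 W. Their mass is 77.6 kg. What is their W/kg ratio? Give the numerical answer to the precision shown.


Power-to-weight = 242 W / 77.6 kg
= 3.119 W/kg

3.119 W/kg


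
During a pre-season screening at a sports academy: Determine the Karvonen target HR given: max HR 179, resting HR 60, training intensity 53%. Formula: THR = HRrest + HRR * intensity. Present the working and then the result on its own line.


HRR = HRmax - HRrest = 179 - 60 = 119
THR = 60 + 119 * 0.53
= 123.07 bpm

123.07 bpm


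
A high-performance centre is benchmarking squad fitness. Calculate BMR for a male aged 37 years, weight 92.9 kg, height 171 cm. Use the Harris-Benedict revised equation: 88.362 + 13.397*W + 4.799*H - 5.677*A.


Substituting values:
W term = 13.397 * 92.9 = 1244.5813
H term = 4.799 * 171 = 820.629
A term = 5.677 * 37 = 210.049
BMR = 1943.52 kcal/day

1943.52 kcal/day


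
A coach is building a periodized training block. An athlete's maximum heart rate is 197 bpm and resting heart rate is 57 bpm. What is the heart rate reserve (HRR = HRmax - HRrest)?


HRR = HRmax - HRrest
= 197 - 57
= 140 bpm

140 bpm


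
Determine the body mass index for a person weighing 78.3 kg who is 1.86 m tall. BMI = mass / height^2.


BMI = mass / height^2
= 78.3 / 1.86^2
= 78.3 / 3.4596
= 22.63 kg/m^2

22.63 kg/m^2


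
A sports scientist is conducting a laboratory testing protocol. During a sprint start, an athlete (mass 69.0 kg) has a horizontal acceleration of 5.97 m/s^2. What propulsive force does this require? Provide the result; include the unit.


Propulsive force = mass * acceleration
= 69.0 kg * 5.97 m/s^2
= 411.93 N

411.93 N


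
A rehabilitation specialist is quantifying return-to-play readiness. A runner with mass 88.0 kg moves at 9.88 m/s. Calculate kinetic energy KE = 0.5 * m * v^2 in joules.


v^2 = 9.88^2 = 97.6144
KE = 0.5 * 88.0 * 97.6144
= 4295.03 J

4295.03 J


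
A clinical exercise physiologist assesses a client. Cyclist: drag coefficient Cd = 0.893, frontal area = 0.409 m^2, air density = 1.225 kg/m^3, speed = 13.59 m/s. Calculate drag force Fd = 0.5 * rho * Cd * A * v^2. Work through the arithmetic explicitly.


v^2 = 13.59^2 = 184.6881
Fd = 0.5 * 1.225 * 0.893 * 0.409 * 184.6881
= 41.316 N

41.316 N


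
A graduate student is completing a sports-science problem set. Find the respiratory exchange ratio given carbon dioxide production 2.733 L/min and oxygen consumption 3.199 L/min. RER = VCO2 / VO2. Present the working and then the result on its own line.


VCO2 = 2.733 L/min
VO2 = 3.199 L/min
RER = 2.733 / 3.199 = 0.8543

0.8543


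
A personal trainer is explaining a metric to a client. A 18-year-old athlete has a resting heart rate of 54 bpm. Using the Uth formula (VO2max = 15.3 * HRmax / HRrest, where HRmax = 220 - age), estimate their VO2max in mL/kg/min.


HRmax = 220 - 18 = 202 bpm
Ratio = HRmax / HRrest = 202 / 54 = 3.7407
VO2max = 15.3 * 3.7407 = 57.23 mL/kg/min

57.23 mL/kg/min


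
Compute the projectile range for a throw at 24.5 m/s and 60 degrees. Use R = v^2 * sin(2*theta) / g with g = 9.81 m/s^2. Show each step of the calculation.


Two times the angle = 120 degrees
sin(120) = 0.866025
R = 600.25 * 0.866025 / 9.81 = 52.99 m

52.99 m


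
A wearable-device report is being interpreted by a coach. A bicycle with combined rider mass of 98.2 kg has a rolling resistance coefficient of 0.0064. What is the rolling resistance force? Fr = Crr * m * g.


Fr = 0.0064 * 98.2 * 9.81
= 0.62848 * 9.81
= 6.165 N

6.165 N


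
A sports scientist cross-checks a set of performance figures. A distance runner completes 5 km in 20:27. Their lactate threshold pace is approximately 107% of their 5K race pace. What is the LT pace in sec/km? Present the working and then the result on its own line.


Convert to seconds: 20 min 27 s = 1227 s
Pace per km = 1227 / 5 = 245.4 s/km
LT pace = 245.4 * 1.07 = 262.58 s/km

262.58 s/km


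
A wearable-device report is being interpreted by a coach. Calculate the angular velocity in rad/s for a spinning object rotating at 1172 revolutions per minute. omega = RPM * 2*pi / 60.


omega = RPM * 2*pi / 60
= 1172 * 6.28318531 / 60
= 122.732 rad/s

122.732 rad/s


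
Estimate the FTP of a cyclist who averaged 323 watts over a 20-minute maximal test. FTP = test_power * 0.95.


FTP = 323 * 0.95 = 306.85 W

306.85 W


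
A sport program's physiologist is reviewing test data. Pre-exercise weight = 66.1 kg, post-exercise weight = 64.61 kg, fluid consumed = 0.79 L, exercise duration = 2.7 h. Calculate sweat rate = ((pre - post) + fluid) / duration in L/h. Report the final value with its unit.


Weight loss = 66.1 - 64.61 = 1.49 kg (approx L)
Total sweat = 1.49 + 0.79 = 2.28 L
Sweat rate = 2.28 / 2.7 = 0.844 L/h

0.844 L/h


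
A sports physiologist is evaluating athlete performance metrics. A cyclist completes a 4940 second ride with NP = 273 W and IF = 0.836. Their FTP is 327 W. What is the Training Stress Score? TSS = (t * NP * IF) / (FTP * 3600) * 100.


t * NP * IF = 4940 * 273 * 0.836 = 1127446.32
FTP * 3600 = 1177200
TSS = (1127446.32 / 1177200) * 100 = 95.77

95.77 TSS


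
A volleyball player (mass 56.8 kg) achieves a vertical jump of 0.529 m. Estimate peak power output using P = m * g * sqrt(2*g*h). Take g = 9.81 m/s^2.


2 * g * h = 2 * 9.81 * 0.529 = 10.37898
sqrt(10.37898) = 3.221642 m/s
P = 56.8 * 9.81 * 3.221642 = 1795.12 W

1795.12 W


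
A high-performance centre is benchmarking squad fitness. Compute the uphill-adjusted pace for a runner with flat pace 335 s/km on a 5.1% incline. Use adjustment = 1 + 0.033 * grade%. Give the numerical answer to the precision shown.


Adjustment factor = 1 + 0.033 * 5.1 = 1.1683
Grade-adjusted pace = 335 * 1.1683 = 391.38 s/km

391.38 s/km


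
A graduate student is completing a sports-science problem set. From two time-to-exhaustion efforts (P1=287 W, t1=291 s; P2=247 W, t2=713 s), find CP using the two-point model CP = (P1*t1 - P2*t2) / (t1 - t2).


Work in trial 1 = 83517 J
Work in trial 2 = 176111 J
Delta work = -92594 J
Delta time = -422 s
CP = -92594 / -422 = 219.42 W

219.42 W


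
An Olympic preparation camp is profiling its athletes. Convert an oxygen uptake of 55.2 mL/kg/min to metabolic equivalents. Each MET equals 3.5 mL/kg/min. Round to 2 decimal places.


One MET = 3.5 mL/kg/min
Number of METs = 55.2 / 3.5
= 15.77 METs

15.77 METs


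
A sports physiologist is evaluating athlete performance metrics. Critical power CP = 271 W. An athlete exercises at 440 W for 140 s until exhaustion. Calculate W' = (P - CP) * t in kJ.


P - CP = 440 - 271 = 169 W
W' = 169 * 140 = 23660 J
= 23660 / 1000 = 23.66 kJ

23.66 kJ


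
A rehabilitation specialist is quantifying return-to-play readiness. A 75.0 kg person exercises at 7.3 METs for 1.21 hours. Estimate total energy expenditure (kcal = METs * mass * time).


Energy = METs * mass(kg) * time(h)
= 7.3 * 75.0 * 1.21
= 662.48 kcal

662.48 kcal


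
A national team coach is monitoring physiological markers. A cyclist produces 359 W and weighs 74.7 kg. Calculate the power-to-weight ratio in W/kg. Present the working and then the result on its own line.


P/W = power / mass
= 359 / 74.7
= 4.806 W/kg

4.806 W/kg


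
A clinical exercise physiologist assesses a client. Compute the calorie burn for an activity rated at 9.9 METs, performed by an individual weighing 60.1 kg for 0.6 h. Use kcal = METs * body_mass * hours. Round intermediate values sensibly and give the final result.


Product of METs and mass = 9.9 * 60.1 = 594.99
Total kcal = 594.99 * 0.6 = 356.99 kcal

356.99 kcal


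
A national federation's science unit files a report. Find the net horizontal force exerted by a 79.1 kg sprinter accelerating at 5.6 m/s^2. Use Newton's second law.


Newton's second law: F = m * a
F = 79.1 * 5.6 = 442.96 N

442.96 N


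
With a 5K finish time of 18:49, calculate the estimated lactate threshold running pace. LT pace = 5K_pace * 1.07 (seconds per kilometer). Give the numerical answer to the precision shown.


Race duration = 1129 s for 5 km
Average pace = 1129 / 5 = 225.8 s/km
LT pace = 225.8 * 1.07
= 241.61 s/km

241.61 s/km


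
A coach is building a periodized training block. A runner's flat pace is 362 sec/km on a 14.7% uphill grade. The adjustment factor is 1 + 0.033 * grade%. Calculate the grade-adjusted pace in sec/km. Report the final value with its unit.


Factor = 1 + 0.033 * 14.7 = 1.4851
Adjusted pace = 362 * 1.4851
= 537.61 sec/km

537.61 s/km


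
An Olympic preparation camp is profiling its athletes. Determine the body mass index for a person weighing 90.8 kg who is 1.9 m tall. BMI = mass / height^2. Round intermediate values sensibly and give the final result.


BMI = mass / height^2
= 90.8 / 1.9^2
= 90.8 / 3.61
= 25.15 kg/m^2

25.15 kg/m^2


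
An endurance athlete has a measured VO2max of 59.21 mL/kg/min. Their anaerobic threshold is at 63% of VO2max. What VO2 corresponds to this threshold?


Anaerobic threshold VO2 = VO2max * 63%
= 59.21 * 0.63
= 37.3 mL/kg/min

37.3 mL/kg/min


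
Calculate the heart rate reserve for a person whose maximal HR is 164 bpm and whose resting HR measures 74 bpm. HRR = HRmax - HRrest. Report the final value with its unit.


HRmax = 164 bpm
HRrest = 74 bpm
HRR = 164 - 74 = 90 bpm

90 bpm


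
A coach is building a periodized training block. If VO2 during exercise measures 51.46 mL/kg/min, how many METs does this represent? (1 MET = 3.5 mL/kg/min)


METs = VO2 / 3.5 = 51.46 / 3.5 = 14.7

14.7 METs


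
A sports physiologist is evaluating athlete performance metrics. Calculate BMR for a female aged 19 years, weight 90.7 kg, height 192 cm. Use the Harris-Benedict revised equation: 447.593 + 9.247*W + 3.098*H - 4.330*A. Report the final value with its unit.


Substituting values:
W term = 9.247 * 90.7 = 838.7029
H term = 3.098 * 192 = 594.816
A term = 4.330 * 19 = 82.27
BMR = 1798.84 kcal/day

1798.84 kcal/day


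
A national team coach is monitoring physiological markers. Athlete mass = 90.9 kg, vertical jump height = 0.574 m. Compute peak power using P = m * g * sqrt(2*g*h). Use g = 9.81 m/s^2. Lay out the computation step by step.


sqrt(2 * 9.81 * 0.574) = sqrt(11.26188) = 3.355872 m/s
P = 90.9 * 9.81 * 3.355872
= 2992.53 W

2992.53 W


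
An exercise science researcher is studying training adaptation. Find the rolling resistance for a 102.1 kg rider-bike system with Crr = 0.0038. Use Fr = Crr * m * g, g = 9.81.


m * g = 102.1 * 9.81 = 1001.601 N
Fr = 0.0038 * 1001.601 = 3.806 N

3.806 N


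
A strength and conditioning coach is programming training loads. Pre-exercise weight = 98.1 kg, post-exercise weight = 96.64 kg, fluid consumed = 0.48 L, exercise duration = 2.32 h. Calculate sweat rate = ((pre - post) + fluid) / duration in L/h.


Weight loss = 98.1 - 96.64 = 1.46 kg (approx L)
Total sweat = 1.46 + 0.48 = 1.94 L
Sweat rate = 1.94 / 2.32 = 0.836 L/h

0.836 L/h


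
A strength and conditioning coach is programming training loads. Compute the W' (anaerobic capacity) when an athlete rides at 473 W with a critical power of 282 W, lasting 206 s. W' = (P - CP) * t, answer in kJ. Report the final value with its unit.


Above-CP power = 191 W
Duration = 206 s
W' = 191 * 206 = 39346 J
Convert: 39346 / 1000 = 39.346 kJ

39.346 kJ


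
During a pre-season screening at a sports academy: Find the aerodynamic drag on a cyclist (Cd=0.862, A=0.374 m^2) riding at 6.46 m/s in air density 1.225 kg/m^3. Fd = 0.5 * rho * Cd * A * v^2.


Fd = 0.5 * 1.225 * 0.862 * 0.374 * 6.46^2
= 0.5 * 1.225 * 0.862 * 0.374 * 41.7316
= 8.24 N

8.24 N


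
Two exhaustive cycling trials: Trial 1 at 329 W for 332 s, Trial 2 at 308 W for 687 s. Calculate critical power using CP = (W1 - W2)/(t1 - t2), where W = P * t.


W1 = 329 * 332 = 109228 J
W2 = 308 * 687 = 211596 J
CP = (109228 - 211596) / (332 - 687)
= -102368 / -355
= 288.36 W

288.36 W


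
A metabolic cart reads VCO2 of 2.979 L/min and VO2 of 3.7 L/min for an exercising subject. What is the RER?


RER = VCO2 / VO2 = 2.979 / 3.7 = 0.8051

0.8051


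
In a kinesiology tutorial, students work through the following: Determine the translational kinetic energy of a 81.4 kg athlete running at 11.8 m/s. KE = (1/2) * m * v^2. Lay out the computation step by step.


KE = 0.5 * m * v^2
= 0.5 * 81.4 * 11.8^2
= 0.5 * 81.4 * 139.24
= 5667.07 J

5667.07 J


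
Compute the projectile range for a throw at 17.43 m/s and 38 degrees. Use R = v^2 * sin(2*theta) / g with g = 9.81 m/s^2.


Two times the angle = 76 degrees
sin(76) = 0.970296
R = 303.8049 * 0.970296 / 9.81 = 30.049 m

30.049 m


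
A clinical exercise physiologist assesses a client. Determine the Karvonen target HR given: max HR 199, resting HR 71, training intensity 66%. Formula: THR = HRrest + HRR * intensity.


HRR = HRmax - HRrest = 199 - 71 = 128
THR = 71 + 128 * 0.66
= 155.48 bpm

155.48 bpm


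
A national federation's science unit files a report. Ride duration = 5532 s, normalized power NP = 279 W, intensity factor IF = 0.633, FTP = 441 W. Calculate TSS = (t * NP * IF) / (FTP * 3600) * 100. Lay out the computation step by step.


Numerator = 5532 * 279 * 0.633 = 976989.924
Denominator = 441 * 3600 = 1587600
TSS = 976989.924 / 1587600 * 100
= 61.54

61.54 TSS


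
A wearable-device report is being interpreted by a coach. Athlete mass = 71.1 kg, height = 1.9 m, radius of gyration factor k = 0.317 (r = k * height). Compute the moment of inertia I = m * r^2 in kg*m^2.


r = k * height = 0.317 * 1.9 = 0.6023 m
r^2 = 0.6023^2 = 0.362765
I = 71.1 * 0.362765 = 25.793 kg*m^2

25.793 kg*m^2


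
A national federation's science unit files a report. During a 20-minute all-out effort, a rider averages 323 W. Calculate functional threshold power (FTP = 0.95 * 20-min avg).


FTP = 0.95 * 323
= 306.85 W

306.85 W


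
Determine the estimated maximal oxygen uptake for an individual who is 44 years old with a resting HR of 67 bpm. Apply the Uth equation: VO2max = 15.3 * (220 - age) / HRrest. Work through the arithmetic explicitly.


HRmax = 220 - 44 = 176
VO2max = 15.3 * (176 / 67)
= 15.3 * 2.6269
= 40.19 mL/kg/min

40.19 mL/kg/min


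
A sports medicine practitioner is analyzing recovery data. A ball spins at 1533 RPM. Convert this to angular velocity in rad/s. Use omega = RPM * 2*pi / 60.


omega = 1533 * 2 * pi / 60
= 1533 * 6.28318531 / 60
= 9632.123 / 60
= 160.535 rad/s

160.535 rad/s


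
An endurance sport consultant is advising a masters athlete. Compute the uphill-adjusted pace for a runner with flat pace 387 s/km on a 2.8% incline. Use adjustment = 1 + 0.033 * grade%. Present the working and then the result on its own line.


Adjustment factor = 1 + 0.033 * 2.8 = 1.0924
Grade-adjusted pace = 387 * 1.0924 = 422.76 s/km

422.76 s/km


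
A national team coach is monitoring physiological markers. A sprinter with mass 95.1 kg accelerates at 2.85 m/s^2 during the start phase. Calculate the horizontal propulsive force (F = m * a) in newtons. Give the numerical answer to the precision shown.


F = m * a
= 95.1 * 2.85
= 271.04 N

271.04 N


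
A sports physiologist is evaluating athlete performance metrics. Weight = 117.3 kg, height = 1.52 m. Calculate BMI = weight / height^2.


height^2 = 1.52^2 = 2.3104
BMI = 117.3 / 2.3104 = 50.77 kg/m^2

50.77 kg/m^2


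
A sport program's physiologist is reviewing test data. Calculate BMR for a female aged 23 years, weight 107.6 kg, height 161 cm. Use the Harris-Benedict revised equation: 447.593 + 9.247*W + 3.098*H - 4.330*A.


Substituting values:
W term = 9.247 * 107.6 = 994.9772
H term = 3.098 * 161 = 498.778
A term = 4.330 * 23 = 99.59
BMR = 1841.76 kcal/day

1841.76 kcal/day


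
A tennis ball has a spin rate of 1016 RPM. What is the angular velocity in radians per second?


Convert RPM to rad/s: multiply by 2*pi and divide by 60
omega = 1016 * 2 * pi / 60
= 106.395 rad/s

106.395 rad/s


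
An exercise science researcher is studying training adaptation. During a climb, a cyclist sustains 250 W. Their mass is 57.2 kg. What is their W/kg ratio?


Power-to-weight = 250 W / 57.2 kg
= 4.371 W/kg

4.371 W/kg


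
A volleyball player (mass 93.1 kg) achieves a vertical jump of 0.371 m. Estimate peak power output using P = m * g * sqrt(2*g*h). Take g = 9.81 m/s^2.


2 * g * h = 2 * 9.81 * 0.371 = 7.27902
sqrt(7.27902) = 2.697966 m/s
P = 93.1 * 9.81 * 2.697966 = 2464.08 W

2464.08 W


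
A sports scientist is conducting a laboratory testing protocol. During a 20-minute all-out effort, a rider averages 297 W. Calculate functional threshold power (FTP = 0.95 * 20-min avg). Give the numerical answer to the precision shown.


FTP = 0.95 * 297
= 282.15 W

282.15 W


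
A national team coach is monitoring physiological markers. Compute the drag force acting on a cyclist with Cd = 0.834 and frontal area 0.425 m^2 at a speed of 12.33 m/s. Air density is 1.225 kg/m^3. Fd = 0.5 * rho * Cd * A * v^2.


Step 1: v^2 = 152.0289
Step 2: Fd = 0.5 * 1.225 * 0.834 * 0.425 * 152.0289
= 33.006 N

33.006 N


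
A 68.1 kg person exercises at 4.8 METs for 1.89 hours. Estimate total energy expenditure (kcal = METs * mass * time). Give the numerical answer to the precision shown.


Energy = METs * mass(kg) * time(h)
= 4.8 * 68.1 * 1.89
= 617.8 kcal

617.8 kcal


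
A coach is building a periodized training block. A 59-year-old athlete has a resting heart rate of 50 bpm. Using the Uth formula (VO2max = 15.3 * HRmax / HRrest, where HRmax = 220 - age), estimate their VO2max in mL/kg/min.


HRmax = 220 - 59 = 161 bpm
Ratio = HRmax / HRrest = 161 / 50 = 3.22
VO2max = 15.3 * 3.22 = 49.27 mL/kg/min

49.27 mL/kg/min


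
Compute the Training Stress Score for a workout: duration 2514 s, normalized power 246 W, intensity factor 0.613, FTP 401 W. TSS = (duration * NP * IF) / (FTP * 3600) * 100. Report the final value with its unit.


Product = 2514 * 246 * 0.613 = 379106.172
Base = 401 * 3600 = 1443600
TSS = 379106.172 / 1443600 * 100 = 26.26

26.26 TSS


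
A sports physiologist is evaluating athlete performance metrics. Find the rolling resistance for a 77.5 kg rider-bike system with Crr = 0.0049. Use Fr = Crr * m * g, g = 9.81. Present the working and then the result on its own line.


m * g = 77.5 * 9.81 = 760.275 N
Fr = 0.0049 * 760.275 = 3.725 N

3.725 N


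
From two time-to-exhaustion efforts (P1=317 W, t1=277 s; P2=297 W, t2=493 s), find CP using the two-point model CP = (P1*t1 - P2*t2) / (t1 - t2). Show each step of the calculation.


Work in trial 1 = 87809 J
Work in trial 2 = 146421 J
Delta work = -58612 J
Delta time = -216 s
CP = -58612 / -216 = 271.35 W

271.35 W


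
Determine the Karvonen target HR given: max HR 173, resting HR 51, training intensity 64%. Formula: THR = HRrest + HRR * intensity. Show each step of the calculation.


HRR = HRmax - HRrest = 173 - 51 = 122
THR = 51 + 122 * 0.64
= 129.08 bpm

129.08 bpm


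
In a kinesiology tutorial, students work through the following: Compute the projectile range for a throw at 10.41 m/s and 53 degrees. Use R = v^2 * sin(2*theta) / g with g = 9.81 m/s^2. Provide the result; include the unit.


Two times the angle = 106 degrees
sin(106) = 0.961262
R = 108.3681 * 0.961262 / 9.81 = 10.619 m

10.619 m


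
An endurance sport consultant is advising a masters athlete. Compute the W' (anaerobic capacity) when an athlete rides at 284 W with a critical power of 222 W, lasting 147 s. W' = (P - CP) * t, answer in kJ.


Above-CP power = 62 W
Duration = 147 s
W' = 62 * 147 = 9114 J
Convert: 9114 / 1000 = 9.114 kJ

9.114 kJ


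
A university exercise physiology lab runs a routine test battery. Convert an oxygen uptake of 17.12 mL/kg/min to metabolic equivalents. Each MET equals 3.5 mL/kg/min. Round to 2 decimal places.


One MET = 3.5 mL/kg/min
Number of METs = 17.12 / 3.5
= 4.89 METs

4.89 METs


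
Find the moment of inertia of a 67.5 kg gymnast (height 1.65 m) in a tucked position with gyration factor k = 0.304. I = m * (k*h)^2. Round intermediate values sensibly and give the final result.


Radius of gyration = 0.304 * 1.65 = 0.5016 m
I = 67.5 * 0.5016^2
= 67.5 * 0.251603
= 16.983 kg*m^2

16.983 kg*m^2


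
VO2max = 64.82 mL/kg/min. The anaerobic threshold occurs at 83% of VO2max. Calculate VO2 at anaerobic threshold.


AT fraction = 83 / 100 = 0.83
AT VO2 = 64.82 * 0.83
= 53.8 mL/kg/min

53.8 mL/kg/min


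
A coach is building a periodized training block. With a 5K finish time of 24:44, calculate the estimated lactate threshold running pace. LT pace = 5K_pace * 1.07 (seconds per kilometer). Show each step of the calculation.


Race duration = 1484 s for 5 km
Average pace = 1484 / 5 = 296.8 s/km
LT pace = 296.8 * 1.07
= 317.58 s/km

317.58 s/km


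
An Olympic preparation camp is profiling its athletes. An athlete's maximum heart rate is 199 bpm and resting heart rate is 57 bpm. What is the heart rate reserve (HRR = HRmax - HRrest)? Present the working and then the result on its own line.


HRR = HRmax - HRrest
= 199 - 57
= 142 bpm

142 bpm


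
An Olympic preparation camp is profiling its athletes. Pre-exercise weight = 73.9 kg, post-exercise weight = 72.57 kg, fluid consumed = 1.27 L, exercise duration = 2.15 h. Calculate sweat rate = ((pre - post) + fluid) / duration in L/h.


Weight loss = 73.9 - 72.57 = 1.33 kg (approx L)
Total sweat = 1.33 + 1.27 = 2.6 L
Sweat rate = 2.6 / 2.15 = 1.209 L/h

1.209 L/h


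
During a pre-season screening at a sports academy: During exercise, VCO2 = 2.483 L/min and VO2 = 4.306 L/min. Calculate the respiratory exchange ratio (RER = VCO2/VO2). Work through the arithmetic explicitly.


RER = VCO2 / VO2
= 2.483 / 4.306
= 0.5766

0.5766


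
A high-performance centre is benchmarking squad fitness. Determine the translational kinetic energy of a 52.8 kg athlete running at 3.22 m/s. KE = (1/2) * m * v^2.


KE = 0.5 * m * v^2
= 0.5 * 52.8 * 3.22^2
= 0.5 * 52.8 * 10.3684
= 273.73 J

273.73 J


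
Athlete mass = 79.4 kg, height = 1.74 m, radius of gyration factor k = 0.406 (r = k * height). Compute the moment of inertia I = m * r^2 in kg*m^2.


r = k * height = 0.406 * 1.74 = 0.70644 m
r^2 = 0.70644^2 = 0.499057
I = 79.4 * 0.499057 = 39.625 kg*m^2

39.625 kg*m^2


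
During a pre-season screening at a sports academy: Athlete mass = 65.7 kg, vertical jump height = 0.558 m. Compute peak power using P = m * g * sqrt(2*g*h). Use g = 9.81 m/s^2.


sqrt(2 * 9.81 * 0.558) = sqrt(10.94796) = 3.30877 m/s
P = 65.7 * 9.81 * 3.30877
= 2132.56 W

2132.56 W


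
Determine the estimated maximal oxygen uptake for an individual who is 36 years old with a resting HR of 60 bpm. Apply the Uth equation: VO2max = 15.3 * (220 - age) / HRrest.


HRmax = 220 - 36 = 184
VO2max = 15.3 * (184 / 60)
= 15.3 * 3.0667
= 46.92 mL/kg/min

46.92 mL/kg/min


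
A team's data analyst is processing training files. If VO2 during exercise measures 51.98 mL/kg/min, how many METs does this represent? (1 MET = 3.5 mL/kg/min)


METs = VO2 / 3.5 = 51.98 / 3.5 = 14.85

14.85 METs


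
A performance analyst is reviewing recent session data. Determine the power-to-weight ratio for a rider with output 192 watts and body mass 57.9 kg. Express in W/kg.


P/W = 192 / 57.9 = 3.316 W/kg

3.316 W/kg


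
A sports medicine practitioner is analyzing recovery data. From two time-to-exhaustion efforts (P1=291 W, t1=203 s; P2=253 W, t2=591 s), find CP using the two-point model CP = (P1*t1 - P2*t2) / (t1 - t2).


Work in trial 1 = 59073 J
Work in trial 2 = 149523 J
Delta work = -90450 J
Delta time = -388 s
CP = -90450 / -388 = 233.12 W

233.12 W


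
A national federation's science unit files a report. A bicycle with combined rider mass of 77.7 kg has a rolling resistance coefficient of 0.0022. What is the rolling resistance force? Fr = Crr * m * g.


Fr = 0.0022 * 77.7 * 9.81
= 0.17094 * 9.81
= 1.677 N

1.677 N


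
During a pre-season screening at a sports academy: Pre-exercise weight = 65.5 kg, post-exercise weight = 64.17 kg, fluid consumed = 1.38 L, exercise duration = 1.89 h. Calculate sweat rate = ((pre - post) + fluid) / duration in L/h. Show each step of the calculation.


Weight loss = 65.5 - 64.17 = 1.33 kg (approx L)
Total sweat = 1.33 + 1.38 = 2.71 L
Sweat rate = 2.71 / 1.89 = 1.434 L/h

1.434 L/h


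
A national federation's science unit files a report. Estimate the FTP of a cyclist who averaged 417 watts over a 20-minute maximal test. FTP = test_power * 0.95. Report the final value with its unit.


FTP = 417 * 0.95 = 396.15 W

396.15 W


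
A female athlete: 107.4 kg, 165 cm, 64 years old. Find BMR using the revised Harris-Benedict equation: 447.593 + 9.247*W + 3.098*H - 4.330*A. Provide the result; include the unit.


Intercept = 447.593
Weight contribution = 9.247 * 107.4 = 993.1278
Height contribution = 3.098 * 165 = 511.17
Age contribution = 4.33 * 64 = 277.12
BMR = 447.593 + 993.1278 + 511.17 - 277.12
= 1674.77 kcal/day

1674.77 kcal/day


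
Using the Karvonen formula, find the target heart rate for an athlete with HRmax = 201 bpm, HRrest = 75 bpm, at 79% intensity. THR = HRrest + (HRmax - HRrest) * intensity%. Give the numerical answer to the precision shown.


HRR = 201 - 75 = 126
THR = 75 + 126 * 0.79
= 75 + 99.54
= 174.54 bpm

174.54 bpm


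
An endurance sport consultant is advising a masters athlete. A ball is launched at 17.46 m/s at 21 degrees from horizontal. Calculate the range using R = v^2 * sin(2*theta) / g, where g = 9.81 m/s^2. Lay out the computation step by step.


sin(2 * 21) = sin(42) = 0.669131
v^2 = 17.46^2 = 304.8516
R = 304.8516 * 0.669131 / 9.81
= 20.794 m

20.794 m


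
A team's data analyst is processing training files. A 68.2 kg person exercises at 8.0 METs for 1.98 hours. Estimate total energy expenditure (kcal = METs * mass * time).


Energy = METs * mass(kg) * time(h)
= 8.0 * 68.2 * 1.98
= 1080.29 kcal

1080.29 kcal


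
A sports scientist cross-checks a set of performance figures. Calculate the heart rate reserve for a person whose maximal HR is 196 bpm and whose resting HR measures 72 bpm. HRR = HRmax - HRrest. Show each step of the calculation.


HRmax = 196 bpm
HRrest = 72 bpm
HRR = 196 - 72 = 124 bpm

124 bpm


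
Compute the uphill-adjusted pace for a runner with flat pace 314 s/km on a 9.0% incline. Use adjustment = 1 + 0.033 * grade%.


Adjustment factor = 1 + 0.033 * 9.0 = 1.297
Grade-adjusted pace = 314 * 1.297 = 407.26 s/km

407.26 s/km


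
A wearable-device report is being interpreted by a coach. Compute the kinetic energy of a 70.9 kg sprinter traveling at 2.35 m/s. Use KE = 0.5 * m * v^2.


Velocity squared = 5.5225
KE = 0.5 * 70.9 * 5.5225 = 195.77 J

195.77 J


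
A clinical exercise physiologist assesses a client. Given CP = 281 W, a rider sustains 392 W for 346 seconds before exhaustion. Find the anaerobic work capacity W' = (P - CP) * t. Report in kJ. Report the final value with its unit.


Excess power = 392 - 281 = 111 W
Work above CP = 111 * 346 = 38406 J
W' = 38.406 kJ

38.406 kJ


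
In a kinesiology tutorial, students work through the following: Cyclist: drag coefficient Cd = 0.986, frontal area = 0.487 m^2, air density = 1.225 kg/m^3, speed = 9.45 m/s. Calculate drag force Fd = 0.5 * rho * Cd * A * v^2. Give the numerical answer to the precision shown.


v^2 = 9.45^2 = 89.3025
Fd = 0.5 * 1.225 * 0.986 * 0.487 * 89.3025
= 26.265 N

26.265 N


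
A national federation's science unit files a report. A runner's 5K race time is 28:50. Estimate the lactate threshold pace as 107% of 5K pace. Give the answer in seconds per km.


Total race time = 28*60 + 50 = 1730 seconds
5K pace = 1730 / 5 = 346.0 sec/km
LT pace = 346.0 * 1.07 = 370.22 sec/km

370.22 s/km


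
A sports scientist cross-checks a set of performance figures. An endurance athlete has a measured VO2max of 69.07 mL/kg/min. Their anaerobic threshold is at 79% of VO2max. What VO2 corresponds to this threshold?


Anaerobic threshold VO2 = VO2max * 79%
= 69.07 * 0.79
= 54.57 mL/kg/min

54.57 mL/kg/min


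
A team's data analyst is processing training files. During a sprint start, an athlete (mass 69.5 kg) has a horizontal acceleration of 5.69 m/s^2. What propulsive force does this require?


Propulsive force = mass * acceleration
= 69.5 kg * 5.69 m/s^2
= 395.46 N

395.46 N


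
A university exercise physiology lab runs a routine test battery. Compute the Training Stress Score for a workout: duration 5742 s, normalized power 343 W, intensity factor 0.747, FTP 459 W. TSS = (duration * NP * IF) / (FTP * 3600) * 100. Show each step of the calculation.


Product = 5742 * 343 * 0.747 = 1471220.982
Base = 459 * 3600 = 1652400
TSS = 1471220.982 / 1652400 * 100 = 89.04

89.04 TSS


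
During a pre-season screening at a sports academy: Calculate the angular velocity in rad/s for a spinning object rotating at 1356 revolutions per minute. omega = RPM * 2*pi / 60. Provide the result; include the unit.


omega = RPM * 2*pi / 60
= 1356 * 6.28318531 / 60
= 142.0 rad/s

142.0 rad/s


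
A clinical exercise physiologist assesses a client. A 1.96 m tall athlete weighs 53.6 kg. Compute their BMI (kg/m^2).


height^2 = 3.8416 m^2
BMI = 53.6 / 3.8416 = 13.95 kg/m^2

13.95 kg/m^2


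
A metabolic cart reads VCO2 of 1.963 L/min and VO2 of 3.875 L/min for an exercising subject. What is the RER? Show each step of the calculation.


RER = VCO2 / VO2 = 1.963 / 3.875 = 0.5066

0.5066


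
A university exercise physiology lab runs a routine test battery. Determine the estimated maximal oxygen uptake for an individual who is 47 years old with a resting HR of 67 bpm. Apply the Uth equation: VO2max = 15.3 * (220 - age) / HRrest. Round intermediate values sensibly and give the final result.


HRmax = 220 - 47 = 173
VO2max = 15.3 * (173 / 67)
= 15.3 * 2.5821
= 39.51 mL/kg/min

39.51 mL/kg/min


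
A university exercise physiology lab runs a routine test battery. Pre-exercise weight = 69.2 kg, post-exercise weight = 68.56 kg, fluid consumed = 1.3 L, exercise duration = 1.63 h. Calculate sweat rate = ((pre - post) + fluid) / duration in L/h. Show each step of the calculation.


Weight loss = 69.2 - 68.56 = 0.64 kg (approx L)
Total sweat = 0.64 + 1.3 = 1.94 L
Sweat rate = 1.94 / 1.63 = 1.19 L/h

1.19 L/h


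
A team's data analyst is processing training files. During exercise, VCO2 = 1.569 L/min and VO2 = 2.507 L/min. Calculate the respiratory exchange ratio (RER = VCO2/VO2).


RER = VCO2 / VO2
= 1.569 / 2.507
= 0.6258

0.6258


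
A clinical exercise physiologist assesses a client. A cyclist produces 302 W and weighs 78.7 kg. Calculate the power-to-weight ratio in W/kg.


P/W = power / mass
= 302 / 78.7
= 3.837 W/kg

3.837 W/kg


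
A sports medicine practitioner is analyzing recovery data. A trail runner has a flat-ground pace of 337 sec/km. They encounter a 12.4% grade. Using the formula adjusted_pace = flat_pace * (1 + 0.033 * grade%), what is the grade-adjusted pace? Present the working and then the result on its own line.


Grade factor = 1 + 0.033 * 12.4 = 1.4092
Adjusted = 337 * 1.4092 = 474.9 sec/km

474.9 s/km


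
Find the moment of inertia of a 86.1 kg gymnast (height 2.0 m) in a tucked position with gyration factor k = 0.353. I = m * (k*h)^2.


Radius of gyration = 0.353 * 2.0 = 0.706 m
I = 86.1 * 0.706^2
= 86.1 * 0.498436
= 42.915 kg*m^2

42.915 kg*m^2


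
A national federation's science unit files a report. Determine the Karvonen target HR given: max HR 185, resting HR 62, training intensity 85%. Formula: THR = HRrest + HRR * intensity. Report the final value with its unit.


HRR = HRmax - HRrest = 185 - 62 = 123
THR = 62 + 123 * 0.85
= 166.55 bpm

166.55 bpm


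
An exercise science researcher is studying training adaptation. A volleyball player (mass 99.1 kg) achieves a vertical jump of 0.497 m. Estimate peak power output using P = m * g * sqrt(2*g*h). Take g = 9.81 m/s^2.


2 * g * h = 2 * 9.81 * 0.497 = 9.75114
sqrt(9.75114) = 3.122682 m/s
P = 99.1 * 9.81 * 3.122682 = 3035.78 W

3035.78 W


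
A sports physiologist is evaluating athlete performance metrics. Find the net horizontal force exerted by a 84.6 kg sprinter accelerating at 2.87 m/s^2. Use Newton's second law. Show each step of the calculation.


Newton's second law: F = m * a
F = 84.6 * 2.87 = 242.8 N

242.8 N


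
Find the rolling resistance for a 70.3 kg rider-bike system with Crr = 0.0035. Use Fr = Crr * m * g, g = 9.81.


m * g = 70.3 * 9.81 = 689.643 N
Fr = 0.0035 * 689.643 = 2.414 N

2.414 N


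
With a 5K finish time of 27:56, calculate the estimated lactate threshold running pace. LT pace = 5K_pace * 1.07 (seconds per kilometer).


Race duration = 1676 s for 5 km
Average pace = 1676 / 5 = 335.2 s/km
LT pace = 335.2 * 1.07
= 358.66 s/km

358.66 s/km


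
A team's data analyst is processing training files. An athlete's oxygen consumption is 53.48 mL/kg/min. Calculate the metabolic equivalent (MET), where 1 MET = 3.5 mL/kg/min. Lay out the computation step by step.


MET = VO2 / 3.5
= 53.48 / 3.5
= 15.28 METs

15.28 METs


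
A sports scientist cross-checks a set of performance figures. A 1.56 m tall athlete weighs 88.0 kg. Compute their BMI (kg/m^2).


height^2 = 2.4336 m^2
BMI = 88.0 / 2.4336 = 36.16 kg/m^2

36.16 kg/m^2


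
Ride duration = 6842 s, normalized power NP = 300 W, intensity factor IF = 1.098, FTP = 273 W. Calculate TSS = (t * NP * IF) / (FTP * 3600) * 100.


Numerator = 6842 * 300 * 1.098 = 2253754.8
Denominator = 273 * 3600 = 982800
TSS = 2253754.8 / 982800 * 100
= 229.32

229.32 TSS


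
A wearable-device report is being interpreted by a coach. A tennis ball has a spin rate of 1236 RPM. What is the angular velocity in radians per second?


Convert RPM to rad/s: multiply by 2*pi and divide by 60
omega = 1236 * 2 * pi / 60
= 129.434 rad/s

129.434 rad/s


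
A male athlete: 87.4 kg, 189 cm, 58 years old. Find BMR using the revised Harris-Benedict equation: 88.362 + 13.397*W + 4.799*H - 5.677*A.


Intercept = 88.362
Weight contribution = 13.397 * 87.4 = 1170.8978
Height contribution = 4.799 * 189 = 907.011
Age contribution = 5.677 * 58 = 329.266
BMR = 88.362 + 1170.8978 + 907.011 - 329.266
= 1837.0 kcal/day

1837.0 kcal/day


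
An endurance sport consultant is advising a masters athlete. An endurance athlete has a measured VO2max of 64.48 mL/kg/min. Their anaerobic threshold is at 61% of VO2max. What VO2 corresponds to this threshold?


Anaerobic threshold VO2 = VO2max * 61%
= 64.48 * 0.61
= 39.33 mL/kg/min

39.33 mL/kg/min


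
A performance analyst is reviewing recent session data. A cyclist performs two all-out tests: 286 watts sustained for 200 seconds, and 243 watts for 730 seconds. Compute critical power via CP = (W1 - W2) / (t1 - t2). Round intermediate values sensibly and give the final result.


W1 = P1 * t1 = 286 * 200 = 57200 J
W2 = P2 * t2 = 243 * 730 = 177390 J
CP = (57200 - 177390) / (200 - 730)
= 226.77 W

226.77 W


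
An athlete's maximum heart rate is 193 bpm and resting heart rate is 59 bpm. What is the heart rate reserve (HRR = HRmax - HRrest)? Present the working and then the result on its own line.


HRR = HRmax - HRrest
= 193 - 59
= 134 bpm

134 bpm


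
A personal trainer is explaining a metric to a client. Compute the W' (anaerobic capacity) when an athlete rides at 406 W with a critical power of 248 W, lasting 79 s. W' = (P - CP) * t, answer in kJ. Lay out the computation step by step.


Above-CP power = 158 W
Duration = 79 s
W' = 158 * 79 = 12482 J
Convert: 12482 / 1000 = 12.482 kJ

12.482 kJ


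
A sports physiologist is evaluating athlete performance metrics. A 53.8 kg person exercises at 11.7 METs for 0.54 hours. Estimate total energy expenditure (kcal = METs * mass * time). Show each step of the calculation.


Energy = METs * mass(kg) * time(h)
= 11.7 * 53.8 * 0.54
= 339.91 kcal

339.91 kcal


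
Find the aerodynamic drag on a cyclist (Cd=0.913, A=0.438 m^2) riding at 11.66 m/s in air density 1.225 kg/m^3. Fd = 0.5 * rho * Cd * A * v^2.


Fd = 0.5 * 1.225 * 0.913 * 0.438 * 11.66^2
= 0.5 * 1.225 * 0.913 * 0.438 * 135.9556
= 33.3 N

33.3 N


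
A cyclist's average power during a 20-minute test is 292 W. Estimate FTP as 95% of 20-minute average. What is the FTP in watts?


FTP = 20-min power * 0.95
= 292 * 0.95
= 277.4 W

277.4 W


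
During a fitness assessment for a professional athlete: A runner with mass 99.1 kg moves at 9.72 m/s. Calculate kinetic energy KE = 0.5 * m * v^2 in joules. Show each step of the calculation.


v^2 = 9.72^2 = 94.4784
KE = 0.5 * 99.1 * 94.4784
= 4681.4 J

4681.4 J
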